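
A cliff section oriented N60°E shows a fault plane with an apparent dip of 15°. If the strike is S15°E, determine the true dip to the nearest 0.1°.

15.5°

β = acute angle between strike S15°E and section N60°E = 75°.
tan(true dip) = tan 15° / sin 75° = 0.2774
true dip = arctan 0.2774 = 15.50°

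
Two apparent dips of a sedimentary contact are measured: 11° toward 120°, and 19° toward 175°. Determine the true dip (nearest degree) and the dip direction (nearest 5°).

Each apparent-dip line lies in the plane. As unit vectors (x east, y north, z up), v₁ plunges 11°→120° and v₂ plunges 19°→175°.
The plane normal is n = v₁ × v₂ ∝ (0.020, -0.261, 0.760).
Dip δ = arctan(|n_h|/n_z) = arctan(0.262/0.760) = 19.0°.
The horizontal component of n points toward azimuth atan2(n_x, n_y) = 176°, the dip direction.

true dip 19°, dip direction 175°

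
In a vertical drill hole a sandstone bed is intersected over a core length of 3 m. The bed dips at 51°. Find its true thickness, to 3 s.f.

1.89 m

True thickness t = h · cos(dip) = 3 × cos 51°
t = 3 × 0.6293 = 1.888 m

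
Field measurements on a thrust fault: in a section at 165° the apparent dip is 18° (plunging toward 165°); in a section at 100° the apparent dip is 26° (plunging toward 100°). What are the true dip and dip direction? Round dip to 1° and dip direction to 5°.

Represent each trace as a vector plunging at its apparent dip toward its trend (east-north-up frame): v₁ = (0.246, -0.919, -0.309), v₂ = (0.885, -0.156, -0.438).
Cross product v₁ × v₂ gives the pole to the plane: n ∝ (0.354, -0.166, 0.775).
tan δ = √(n_x²+n_y²)/n_z = 0.391/0.775, so δ = 26.8°.
Dip direction = azimuth of (n_x, n_y) = atan2(0.354, -0.166) = 115°.

true dip 27°, dip direction 115°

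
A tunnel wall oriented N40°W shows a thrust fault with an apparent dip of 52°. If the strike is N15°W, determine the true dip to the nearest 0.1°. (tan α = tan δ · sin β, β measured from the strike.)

β = acute angle between strike N15°W and section N40°W = 25°.
tan δ = tan α / sin β = tan 52° / sin 25° = 1.2799 / 0.4226 = 3.0286
δ = arctan(3.0286) = 71.73°

71.7°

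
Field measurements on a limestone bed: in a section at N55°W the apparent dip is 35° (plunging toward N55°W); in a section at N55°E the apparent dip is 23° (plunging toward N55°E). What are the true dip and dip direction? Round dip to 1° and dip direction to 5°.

true dip 45°, dip direction 350°

The two traces are lines in the plane: v₁ = (sin 305°·cos 35°, cos 305°·cos 35°, −sin 35°), v₂ = (sin 55°·cos 23°, cos 55°·cos 23°, −sin 23°).
Cross product v₁ × v₂ gives the pole to the plane: n ∝ (-0.119, 0.695, 0.709).
True dip = arccos(n_z / |n|) = arccos(0.7090) = 44.8°.
Dip direction = atan2(-0.119, 0.695) = 350° (azimuth of n's horizontal projection).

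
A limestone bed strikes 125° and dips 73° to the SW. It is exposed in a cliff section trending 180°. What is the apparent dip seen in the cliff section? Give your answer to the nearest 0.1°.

The strike is 125° and the section trends 180°; the acute angle between them is β = 55°.
tan(apparent dip) = tan 73° · sin 55° = 2.6793
α = arctan(2.6793) = 69.53°

69.5°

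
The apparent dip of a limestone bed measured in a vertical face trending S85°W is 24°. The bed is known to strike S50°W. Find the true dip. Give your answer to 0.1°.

The section is 35° from the strike.
tan δ = tan α / sin β = tan 24° / sin 35° = 0.4452 / 0.5736 = 0.7762
true dip = arctan 0.7762 = 37.82°

37.8°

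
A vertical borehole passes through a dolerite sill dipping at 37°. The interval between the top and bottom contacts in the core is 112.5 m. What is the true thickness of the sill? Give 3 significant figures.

True thickness t = h · cos(dip) = 112.5 × cos 37°
t = 112.5 × 0.7986 = 89.846 m

89.8 m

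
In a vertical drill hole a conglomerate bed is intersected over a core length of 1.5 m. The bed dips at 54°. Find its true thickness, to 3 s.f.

True thickness t = h · cos(dip) = 1.5 × cos 54°
t = 1.5 × 0.5878 = 0.882 m

0.882 m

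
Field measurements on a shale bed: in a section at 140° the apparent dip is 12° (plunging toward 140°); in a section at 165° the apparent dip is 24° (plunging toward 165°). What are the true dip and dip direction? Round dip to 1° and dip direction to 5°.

true dip 32°, dip direction 210°

Each apparent-dip line lies in the plane. As unit vectors (x east, y north, z up), v₁ plunges 12°→140° and v₂ plunges 24°→165°.
Cross product v₁ × v₂ gives the pole to the plane: n ∝ (-0.121, -0.207, 0.378).
True dip = arccos(n_z / |n|) = arccos(0.8444) = 32.4°.
The horizontal component of n points toward azimuth atan2(n_x, n_y) = 210°, the dip direction.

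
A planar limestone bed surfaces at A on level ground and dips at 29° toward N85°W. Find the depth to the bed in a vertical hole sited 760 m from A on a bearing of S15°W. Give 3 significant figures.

73.2 m

The hole lies 80° from the dip direction, so the down-dip offset is 760 × cos 80° = 131.97 m.
Depth = down-dip offset × tan(dip) = 131.97 × tan 29° = 131.97 × 0.5543
Depth = 73.15 m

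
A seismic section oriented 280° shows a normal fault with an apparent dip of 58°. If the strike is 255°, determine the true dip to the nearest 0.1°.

75.2°

The section is 25° from the strike.
tan(true dip) = tan 58° / sin 25° = 3.7867
true dip = arctan 3.7867 = 75.21°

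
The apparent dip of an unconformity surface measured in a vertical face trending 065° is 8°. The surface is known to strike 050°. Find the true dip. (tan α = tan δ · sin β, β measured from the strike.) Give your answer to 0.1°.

The section is 15° from the strike.
tan(true dip) = tan 8° / sin 15° = 0.5430
true dip = arctan 0.5430 = 28.50°

28.5°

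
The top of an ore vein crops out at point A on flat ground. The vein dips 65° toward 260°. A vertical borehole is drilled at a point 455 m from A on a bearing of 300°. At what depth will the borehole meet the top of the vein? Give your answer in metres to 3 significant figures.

747 m

The hole lies 40° from the dip direction, so the down-dip offset is 455 × cos 40° = 348.55 m.
Depth = down-dip offset × tan(dip) = 348.55 × tan 65° = 348.55 × 2.1445
Depth = 747.47 m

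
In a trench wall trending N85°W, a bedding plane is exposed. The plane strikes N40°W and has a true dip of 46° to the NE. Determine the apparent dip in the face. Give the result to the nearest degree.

36°

The section lies 45° from the strike.
tan(apparent dip) = tan 46° · sin 45° = 0.7322
apparent dip = arctan 0.7322 = 36.21°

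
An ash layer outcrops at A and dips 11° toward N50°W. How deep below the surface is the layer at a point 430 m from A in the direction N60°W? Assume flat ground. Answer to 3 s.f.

The hole lies 10° from the dip direction, so the down-dip offset is 430 × cos 10° = 423.47 m.
Depth = down-dip offset × tan(dip) = 423.47 × tan 11° = 423.47 × 0.1944
Depth = 82.31 m

82.3 m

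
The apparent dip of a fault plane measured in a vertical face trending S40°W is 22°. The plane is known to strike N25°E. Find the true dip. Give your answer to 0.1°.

57.4°

The section is 15° from the strike.
tan δ = tan α / sin β = tan 22° / sin 15° = 0.4040 / 0.2588 = 1.5610
true dip = arctan 1.5610 = 57.36°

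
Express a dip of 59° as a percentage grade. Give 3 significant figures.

grade % = 100 × tan 59° = 100 × 1.6643

166%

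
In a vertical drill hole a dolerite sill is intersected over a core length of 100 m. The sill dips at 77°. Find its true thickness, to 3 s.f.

22.5 m

True thickness t = h · cos(dip) = 100 × cos 77°
t = 100 × 0.2250 = 22.495 m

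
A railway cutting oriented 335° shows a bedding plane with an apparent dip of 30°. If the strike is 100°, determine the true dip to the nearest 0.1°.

β = acute angle between strike 100° and section 335° = 55°.
tan(true dip) = tan 30° / sin 55° = 0.7048
δ = arctan(0.7048) = 35.18°

35.2°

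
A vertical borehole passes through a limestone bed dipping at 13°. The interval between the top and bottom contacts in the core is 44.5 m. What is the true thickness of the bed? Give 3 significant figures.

43.4 m

True thickness t = h · cos(dip) = 44.5 × cos 13°
t = 44.5 × 0.9744 = 43.359 m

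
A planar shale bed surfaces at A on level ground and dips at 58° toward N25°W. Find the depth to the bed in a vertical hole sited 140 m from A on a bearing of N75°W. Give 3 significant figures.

144 m

The hole lies 50° from the dip direction, so the down-dip offset is 140 × cos 50° = 89.99 m.
Depth = down-dip offset × tan(dip) = 89.99 × tan 58° = 89.99 × 1.6003
Depth = 144.01 m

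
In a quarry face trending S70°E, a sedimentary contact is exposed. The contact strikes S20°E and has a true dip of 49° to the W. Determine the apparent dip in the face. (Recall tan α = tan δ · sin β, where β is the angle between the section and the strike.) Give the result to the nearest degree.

41°

Angle between strike (S20°E) and section (S70°E): β = 50°.
tan(apparent dip) = tan 49° · sin 50° = 0.8812
apparent dip = arctan 0.8812 = 41.39°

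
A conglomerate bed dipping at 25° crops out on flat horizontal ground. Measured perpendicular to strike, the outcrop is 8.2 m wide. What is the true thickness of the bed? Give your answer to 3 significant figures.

True thickness t = w · sin(dip) = 8.2 × sin 25°
t = 8.2 × 0.4226 = 3.465 m

3.47 m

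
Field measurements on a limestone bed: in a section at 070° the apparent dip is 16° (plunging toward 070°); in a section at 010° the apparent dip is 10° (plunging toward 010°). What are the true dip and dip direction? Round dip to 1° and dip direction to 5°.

Represent each trace as a vector plunging at its apparent dip toward its trend (east-north-up frame): v₁ = (0.903, 0.329, -0.276), v₂ = (0.171, 0.970, -0.174).
The plane normal is n = v₁ × v₂ ∝ (0.210, 0.110, 0.820).
True dip = arccos(n_z / |n|) = arccos(0.9606) = 16.1°.
Dip direction = azimuth of (n_x, n_y) = atan2(0.210, 0.110) = 62°.

true dip 16°, dip direction 060°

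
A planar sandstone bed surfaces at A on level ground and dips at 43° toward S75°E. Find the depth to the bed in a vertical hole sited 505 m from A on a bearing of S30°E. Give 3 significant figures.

The hole lies 45° from the dip direction, so the down-dip offset is 505 × cos 45° = 357.09 m.
Depth = down-dip offset × tan(dip) = 357.09 × tan 43° = 357.09 × 0.9325
Depth = 332.99 m

333 m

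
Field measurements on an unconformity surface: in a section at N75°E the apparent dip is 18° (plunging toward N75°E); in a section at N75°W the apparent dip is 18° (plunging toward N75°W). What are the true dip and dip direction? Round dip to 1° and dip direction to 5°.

true dip 51°, dip direction 000°

Represent each trace as a vector plunging at its apparent dip toward its trend (east-north-up frame): v₁ = (0.919, 0.246, -0.309), v₂ = (-0.919, 0.246, -0.309).
The plane normal is n = v₁ × v₂ ∝ (-0.000, 0.568, 0.452).
tan δ = √(n_x²+n_y²)/n_z = 0.568/0.452, so δ = 51.5°.
Dip direction = azimuth of (n_x, n_y) = atan2(-0.000, 0.568) = 360°.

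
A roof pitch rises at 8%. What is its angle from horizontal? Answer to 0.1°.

tan θ = 8/100 = 0.0800
θ = arctan(0.0800) = 4.57°

4.6°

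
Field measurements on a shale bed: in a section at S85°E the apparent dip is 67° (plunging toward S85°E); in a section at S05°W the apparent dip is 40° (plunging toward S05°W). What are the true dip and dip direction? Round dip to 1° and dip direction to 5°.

The two traces are lines in the plane: v₁ = (sin 95°·cos 67°, cos 95°·cos 67°, −sin 67°), v₂ = (sin 185°·cos 40°, cos 185°·cos 40°, −sin 40°).
n = v₁ × v₂ = (0.681, -0.312, 0.299) (taken with n_z > 0).
Dip δ = arctan(|n_h|/n_z) = arctan(0.749/0.299) = 68.2°.
Dip direction = atan2(0.681, -0.312) = 115° (azimuth of n's horizontal projection).

true dip 68°, dip direction 115°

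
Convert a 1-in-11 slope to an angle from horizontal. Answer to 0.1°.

5.2°

tan θ = 1/11 = 0.0909
θ = arctan(0.0909) = 5.19°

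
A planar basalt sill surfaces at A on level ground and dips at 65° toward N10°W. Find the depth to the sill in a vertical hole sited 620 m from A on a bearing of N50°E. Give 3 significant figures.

665 m

The hole lies 60° from the dip direction, so the down-dip offset is 620 × cos 60° = 310.00 m.
Depth = down-dip offset × tan(dip) = 310.00 × tan 65° = 310.00 × 2.1445
Depth = 664.80 m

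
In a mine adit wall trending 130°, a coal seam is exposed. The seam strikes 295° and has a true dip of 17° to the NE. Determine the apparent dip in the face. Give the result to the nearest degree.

The strike is 295° and the section trends 130°; the acute angle between them is β = 15°.
tan(apparent dip) = tan 17° · sin 15° = 0.0791
α = arctan(0.0791) = 4.52°

5°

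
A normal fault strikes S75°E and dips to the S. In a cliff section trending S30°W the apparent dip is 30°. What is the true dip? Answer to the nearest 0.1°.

β = acute angle between strike S75°E and section S30°W = 75°.
tan(true dip) = tan 30° / sin 75° = 0.5977
δ = arctan(0.5977) = 30.87°

30.9°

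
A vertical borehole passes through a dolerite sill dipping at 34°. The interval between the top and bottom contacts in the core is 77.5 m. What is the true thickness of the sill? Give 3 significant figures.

64.3 m

True thickness t = h · cos(dip) = 77.5 × cos 34°
t = 77.5 × 0.8290 = 64.250 m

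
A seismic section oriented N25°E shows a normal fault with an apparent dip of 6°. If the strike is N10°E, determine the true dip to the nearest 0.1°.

The section is 15° from the strike.
tan δ = tan α / sin β = tan 6° / sin 15° = 0.1051 / 0.2588 = 0.4061
true dip = arctan 0.4061 = 22.10°

22.1°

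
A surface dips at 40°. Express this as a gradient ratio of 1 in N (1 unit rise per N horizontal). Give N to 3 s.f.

1 in 1.19

1 : N means tan θ = 1/N, so N = 1/tan 40° = 1/0.8391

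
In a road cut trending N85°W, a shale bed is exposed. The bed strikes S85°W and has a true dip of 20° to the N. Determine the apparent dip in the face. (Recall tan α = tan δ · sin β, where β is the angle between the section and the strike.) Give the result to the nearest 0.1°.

Angle between strike (S85°W) and section (N85°W): β = 10°.
tan α = tan 20° × sin 10° = 0.3640 × 0.1736 = 0.0632
apparent dip = arctan 0.0632 = 3.62°

3.6°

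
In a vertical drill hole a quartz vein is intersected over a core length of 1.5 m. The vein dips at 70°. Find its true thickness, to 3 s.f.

0.513 m

True thickness t = h · cos(dip) = 1.5 × cos 70°
t = 1.5 × 0.3420 = 0.513 m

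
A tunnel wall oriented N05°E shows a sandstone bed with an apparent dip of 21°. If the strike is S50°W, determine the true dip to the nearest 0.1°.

28.5°

The section is 45° from the strike.
tan δ = tan α / sin β = tan 21° / sin 45° = 0.3839 / 0.7071 = 0.5429
δ = arctan(0.5429) = 28.50°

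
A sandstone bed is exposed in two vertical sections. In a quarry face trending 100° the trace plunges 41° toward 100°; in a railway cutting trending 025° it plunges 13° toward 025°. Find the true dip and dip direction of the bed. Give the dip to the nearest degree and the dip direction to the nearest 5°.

true dip 41°, dip direction 100°

Each apparent-dip line lies in the plane. As unit vectors (x east, y north, z up), v₁ plunges 41°→100° and v₂ plunges 13°→025°.
n = v₁ × v₂ = (0.609, -0.103, 0.710) (taken with n_z > 0).
tan δ = √(n_x²+n_y²)/n_z = 0.617/0.710, so δ = 41.0°.
Dip direction = azimuth of (n_x, n_y) = atan2(0.609, -0.103) = 100°.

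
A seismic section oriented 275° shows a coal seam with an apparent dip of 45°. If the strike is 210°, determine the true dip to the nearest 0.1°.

The section is 65° from the strike.
tan(true dip) = tan 45° / sin 65° = 1.1034
δ = arctan(1.1034) = 47.81°

47.8°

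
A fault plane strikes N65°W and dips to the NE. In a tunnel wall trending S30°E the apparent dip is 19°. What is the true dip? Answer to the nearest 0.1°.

The section is 35° from the strike.
tan δ = tan α / sin β = tan 19° / sin 35° = 0.3443 / 0.5736 = 0.6003
δ = arctan(0.6003) = 30.98°

31.0°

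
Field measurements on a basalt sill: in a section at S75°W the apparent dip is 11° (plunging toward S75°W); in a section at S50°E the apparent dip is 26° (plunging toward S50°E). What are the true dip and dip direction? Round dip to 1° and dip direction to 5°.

true dip 37°, dip direction 180°

Represent each trace as a vector plunging at its apparent dip toward its trend (east-north-up frame): v₁ = (-0.948, -0.254, -0.191), v₂ = (0.689, -0.578, -0.438).
Cross product v₁ × v₂ gives the pole to the plane: n ∝ (0.001, -0.547, 0.723).
True dip = arccos(n_z / |n|) = arccos(0.7974) = 37.1°.
Dip direction = atan2(0.001, -0.547) = 180° (azimuth of n's horizontal projection).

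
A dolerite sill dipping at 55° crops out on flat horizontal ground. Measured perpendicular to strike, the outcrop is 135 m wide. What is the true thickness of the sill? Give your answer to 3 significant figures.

111 m

True thickness t = w · sin(dip) = 135 × sin 55°
t = 135 × 0.8192 = 110.586 m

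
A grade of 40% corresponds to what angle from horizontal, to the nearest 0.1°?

tan θ = 40/100 = 0.4000
θ = arctan(0.4000) = 21.80°

21.8°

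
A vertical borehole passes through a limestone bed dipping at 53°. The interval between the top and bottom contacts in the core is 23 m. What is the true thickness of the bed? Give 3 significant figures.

13.8 m

True thickness t = h · cos(dip) = 23 × cos 53°
t = 23 × 0.6018 = 13.842 m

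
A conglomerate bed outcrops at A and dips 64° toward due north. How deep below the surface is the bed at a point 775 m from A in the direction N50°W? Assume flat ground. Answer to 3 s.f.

The hole lies 50° from the dip direction, so the down-dip offset is 775 × cos 50° = 498.16 m.
Depth = down-dip offset × tan(dip) = 498.16 × tan 64° = 498.16 × 2.0503
Depth = 1021.38 m

1020 m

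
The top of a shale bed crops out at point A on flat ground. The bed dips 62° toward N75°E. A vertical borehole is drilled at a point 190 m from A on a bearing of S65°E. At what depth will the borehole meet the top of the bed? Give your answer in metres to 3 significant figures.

274 m

The hole lies 40° from the dip direction, so the down-dip offset is 190 × cos 40° = 145.55 m.
Depth = down-dip offset × tan(dip) = 145.55 × tan 62° = 145.55 × 1.8807
Depth = 273.74 m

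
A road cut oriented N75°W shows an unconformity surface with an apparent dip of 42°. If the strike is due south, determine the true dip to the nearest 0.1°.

The section is 75° from the strike.
tan(true dip) = tan 42° / sin 75° = 0.9322
δ = arctan(0.9322) = 42.99°

43.0°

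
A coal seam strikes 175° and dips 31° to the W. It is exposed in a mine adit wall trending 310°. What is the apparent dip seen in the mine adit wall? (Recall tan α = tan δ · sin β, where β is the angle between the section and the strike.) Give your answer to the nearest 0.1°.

23.0°

Angle between strike (175°) and section (310°): β = 45°.
tan α = tan 31° × sin 45° = 0.6009 × 0.7071 = 0.4249
apparent dip = arctan 0.4249 = 23.02°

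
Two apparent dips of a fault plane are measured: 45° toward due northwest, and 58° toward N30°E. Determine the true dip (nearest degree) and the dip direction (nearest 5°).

true dip 60°, dip direction 010°

The two traces are lines in the plane: v₁ = (sin 315°·cos 45°, cos 315°·cos 45°, −sin 45°), v₂ = (sin 30°·cos 58°, cos 30°·cos 58°, −sin 58°).
n = v₁ × v₂ = (0.100, 0.611, 0.362) (taken with n_z > 0).
tan δ = √(n_x²+n_y²)/n_z = 0.619/0.362, so δ = 59.7°.
The horizontal component of n points toward azimuth atan2(n_x, n_y) = 9°, the dip direction.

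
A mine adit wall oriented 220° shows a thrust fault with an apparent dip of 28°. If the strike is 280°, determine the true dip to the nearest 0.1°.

31.5°

β = acute angle between strike 280° and section 220° = 60°.
tan(true dip) = tan 28° / sin 60° = 0.6140
δ = arctan(0.6140) = 31.55°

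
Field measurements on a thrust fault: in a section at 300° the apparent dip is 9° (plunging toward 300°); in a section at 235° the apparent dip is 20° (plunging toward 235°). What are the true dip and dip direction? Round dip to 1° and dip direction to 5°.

true dip 20°, dip direction 235°

Represent each trace as a vector plunging at its apparent dip toward its trend (east-north-up frame): v₁ = (-0.855, 0.494, -0.156), v₂ = (-0.770, -0.539, -0.342).
Cross product v₁ × v₂ gives the pole to the plane: n ∝ (-0.253, -0.172, 0.841).
True dip = arccos(n_z / |n|) = arccos(0.9397) = 20.0°.
Dip direction = atan2(-0.253, -0.172) = 236° (azimuth of n's horizontal projection).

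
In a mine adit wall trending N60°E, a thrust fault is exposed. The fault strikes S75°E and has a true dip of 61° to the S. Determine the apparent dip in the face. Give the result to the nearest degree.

52°

The section lies 45° from the strike.
tan α = tan 61° × sin 45° = 1.8040 × 0.7071 = 1.2757
α = arctan(1.2757) = 51.91°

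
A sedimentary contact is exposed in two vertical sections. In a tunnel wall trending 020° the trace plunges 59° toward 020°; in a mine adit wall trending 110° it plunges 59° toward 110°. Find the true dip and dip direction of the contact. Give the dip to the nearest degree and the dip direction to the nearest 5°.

true dip 67°, dip direction 065°

Each apparent-dip line lies in the plane. As unit vectors (x east, y north, z up), v₁ plunges 59°→020° and v₂ plunges 59°→110°.
n = v₁ × v₂ = (0.566, 0.264, 0.265) (taken with n_z > 0).
tan δ = √(n_x²+n_y²)/n_z = 0.624/0.265, so δ = 67.0°.
The horizontal component of n points toward azimuth atan2(n_x, n_y) = 65°, the dip direction.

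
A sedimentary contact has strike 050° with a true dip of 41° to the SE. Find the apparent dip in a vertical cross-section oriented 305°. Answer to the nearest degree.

40°

The section lies 75° from the strike.
tan α = tan 41° × sin 75° = 0.8693 × 0.9659 = 0.8397
α = arctan(0.8397) = 40.02°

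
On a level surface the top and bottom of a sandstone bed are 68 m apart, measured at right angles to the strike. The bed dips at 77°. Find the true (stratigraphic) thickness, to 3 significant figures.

True thickness t = w · sin(dip) = 68 × sin 77°
t = 68 × 0.9744 = 66.257 m

66.3 m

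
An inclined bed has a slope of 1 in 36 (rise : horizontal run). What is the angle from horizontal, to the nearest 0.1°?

1.6°

tan θ = 1/36 = 0.0278
θ = arctan(0.0278) = 1.59°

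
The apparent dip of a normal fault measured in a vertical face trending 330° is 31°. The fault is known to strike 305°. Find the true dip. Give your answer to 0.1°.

54.9°

The section is 25° from the strike.
tan δ = tan α / sin β = tan 31° / sin 25° = 0.6009 / 0.4226 = 1.4218
true dip = arctan 1.4218 = 54.88°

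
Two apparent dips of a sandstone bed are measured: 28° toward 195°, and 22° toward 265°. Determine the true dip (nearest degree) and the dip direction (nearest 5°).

The two traces are lines in the plane: v₁ = (sin 195°·cos 28°, cos 195°·cos 28°, −sin 28°), v₂ = (sin 265°·cos 22°, cos 265°·cos 22°, −sin 22°).
Cross product v₁ × v₂ gives the pole to the plane: n ∝ (-0.282, -0.348, 0.769).
True dip = arccos(n_z / |n|) = arccos(0.8643) = 30.2°.
Dip direction = atan2(-0.282, -0.348) = 219° (azimuth of n's horizontal projection).

true dip 30°, dip direction 220°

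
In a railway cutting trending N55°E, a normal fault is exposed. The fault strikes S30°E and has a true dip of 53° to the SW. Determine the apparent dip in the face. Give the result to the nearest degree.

53°

Angle between strike (S30°E) and section (N55°E): β = 85°.
tan α = tan 53° × sin 85° = 1.3270 × 0.9962 = 1.3220
α = arctan(1.3220) = 52.89°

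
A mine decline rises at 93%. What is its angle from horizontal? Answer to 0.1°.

42.9°

tan θ = 93/100 = 0.9300
θ = arctan(0.9300) = 42.92°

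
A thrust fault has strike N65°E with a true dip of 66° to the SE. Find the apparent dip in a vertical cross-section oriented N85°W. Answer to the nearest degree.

48°

The strike is N65°E and the section trends N85°W; the acute angle between them is β = 30°.
tan(apparent dip) = tan 66° · sin 30° = 1.1230
α = arctan(1.1230) = 48.32°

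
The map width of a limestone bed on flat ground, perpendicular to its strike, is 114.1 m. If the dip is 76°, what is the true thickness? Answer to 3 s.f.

True thickness t = w · sin(dip) = 114.1 × sin 76°
t = 114.1 × 0.9703 = 110.711 m

111 m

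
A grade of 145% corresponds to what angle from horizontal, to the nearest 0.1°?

55.4°

tan θ = 145/100 = 1.4500
θ = arctan(1.4500) = 55.41°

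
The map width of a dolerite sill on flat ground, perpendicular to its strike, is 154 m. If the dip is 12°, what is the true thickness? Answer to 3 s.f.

32.0 m

True thickness t = w · sin(dip) = 154 × sin 12°
t = 154 × 0.2079 = 32.018 m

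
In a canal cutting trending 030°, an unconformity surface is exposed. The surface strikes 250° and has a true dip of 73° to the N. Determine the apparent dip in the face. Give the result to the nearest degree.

65°

The section lies 40° from the strike.
tan α = tan 73° × sin 40° = 3.2709 × 0.6428 = 2.1025
α = arctan(2.1025) = 64.56°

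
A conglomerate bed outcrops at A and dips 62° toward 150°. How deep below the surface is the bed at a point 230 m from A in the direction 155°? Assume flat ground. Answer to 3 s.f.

The hole lies 5° from the dip direction, so the down-dip offset is 230 × cos 5° = 229.12 m.
Depth = down-dip offset × tan(dip) = 229.12 × tan 62° = 229.12 × 1.8807
Depth = 430.92 m

431 m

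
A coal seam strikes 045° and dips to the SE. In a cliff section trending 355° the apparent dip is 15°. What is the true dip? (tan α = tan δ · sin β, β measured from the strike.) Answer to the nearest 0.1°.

β = acute angle between strike 045° and section 355° = 50°.
tan(true dip) = tan 15° / sin 50° = 0.3498
δ = arctan(0.3498) = 19.28°

19.3°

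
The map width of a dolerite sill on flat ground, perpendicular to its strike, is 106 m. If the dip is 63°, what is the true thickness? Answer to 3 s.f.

True thickness t = w · sin(dip) = 106 × sin 63°
t = 106 × 0.8910 = 94.447 m

94.4 m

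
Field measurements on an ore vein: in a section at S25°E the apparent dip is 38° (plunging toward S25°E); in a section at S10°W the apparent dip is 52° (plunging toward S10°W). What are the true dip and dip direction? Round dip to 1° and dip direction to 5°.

Represent each trace as a vector plunging at its apparent dip toward its trend (east-north-up frame): v₁ = (0.333, -0.714, -0.616), v₂ = (-0.107, -0.606, -0.788).
Cross product v₁ × v₂ gives the pole to the plane: n ∝ (-0.190, -0.328, 0.278).
tan δ = √(n_x²+n_y²)/n_z = 0.379/0.278, so δ = 53.7°.
The horizontal component of n points toward azimuth atan2(n_x, n_y) = 210°, the dip direction.

true dip 54°, dip direction 210°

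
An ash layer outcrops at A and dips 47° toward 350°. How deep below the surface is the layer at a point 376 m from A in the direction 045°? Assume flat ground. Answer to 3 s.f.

The hole lies 55° from the dip direction, so the down-dip offset is 376 × cos 55° = 215.66 m.
Depth = down-dip offset × tan(dip) = 215.66 × tan 47° = 215.66 × 1.0724
Depth = 231.27 m

231 m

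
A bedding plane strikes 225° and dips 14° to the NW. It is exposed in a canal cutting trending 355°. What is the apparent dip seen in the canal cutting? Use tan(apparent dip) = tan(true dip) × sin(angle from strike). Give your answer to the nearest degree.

The section lies 50° from the strike.
tan(apparent dip) = tan 14° · sin 50° = 0.1910
α = arctan(0.1910) = 10.81°

11°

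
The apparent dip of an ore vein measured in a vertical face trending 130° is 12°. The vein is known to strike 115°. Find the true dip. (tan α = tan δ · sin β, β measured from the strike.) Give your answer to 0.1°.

β = acute angle between strike 115° and section 130° = 15°.
tan δ = tan α / sin β = tan 12° / sin 15° = 0.2126 / 0.2588 = 0.8213
δ = arctan(0.8213) = 39.39°

39.4°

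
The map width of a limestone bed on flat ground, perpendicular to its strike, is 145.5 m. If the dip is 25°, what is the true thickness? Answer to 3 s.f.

True thickness t = w · sin(dip) = 145.5 × sin 25°
t = 145.5 × 0.4226 = 61.491 m

61.5 m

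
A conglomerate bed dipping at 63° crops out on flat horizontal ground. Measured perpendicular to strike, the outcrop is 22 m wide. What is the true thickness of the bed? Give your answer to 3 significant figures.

True thickness t = w · sin(dip) = 22 × sin 63°
t = 22 × 0.8910 = 19.602 m

19.6 m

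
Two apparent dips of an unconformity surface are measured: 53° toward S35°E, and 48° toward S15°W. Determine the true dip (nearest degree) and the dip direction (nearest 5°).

Represent each trace as a vector plunging at its apparent dip toward its trend (east-north-up frame): v₁ = (0.345, -0.493, -0.799), v₂ = (-0.173, -0.646, -0.743).
Cross product v₁ × v₂ gives the pole to the plane: n ∝ (0.150, -0.395, 0.308).
Dip δ = arctan(|n_h|/n_z) = arctan(0.422/0.308) = 53.9°.
Dip direction = atan2(0.150, -0.395) = 159° (azimuth of n's horizontal projection).

true dip 54°, dip direction 160°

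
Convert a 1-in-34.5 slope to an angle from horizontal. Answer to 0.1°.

tan θ = 1/34.5 = 0.0290
θ = arctan(0.0290) = 1.66°

1.7°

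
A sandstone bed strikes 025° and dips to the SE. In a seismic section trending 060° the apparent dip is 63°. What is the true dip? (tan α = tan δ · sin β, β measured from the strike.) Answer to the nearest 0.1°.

73.7°

β = acute angle between strike 025° and section 060° = 35°.
tan(true dip) = tan 63° / sin 35° = 3.4217
true dip = arctan 3.4217 = 73.71°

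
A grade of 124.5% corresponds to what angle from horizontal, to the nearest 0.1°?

tan θ = 124.5/100 = 1.2450
θ = arctan(1.2450) = 51.23°

51.2°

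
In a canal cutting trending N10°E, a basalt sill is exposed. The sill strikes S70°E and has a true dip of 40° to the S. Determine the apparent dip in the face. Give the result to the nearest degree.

40°

The section lies 80° from the strike.
tan α = tan 40° × sin 80° = 0.8391 × 0.9848 = 0.8264
α = arctan(0.8264) = 39.57°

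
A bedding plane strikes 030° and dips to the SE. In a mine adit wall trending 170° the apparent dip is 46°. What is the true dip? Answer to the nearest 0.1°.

58.2°

β = acute angle between strike 030° and section 170° = 40°.
tan(true dip) = tan 46° / sin 40° = 1.6110
true dip = arctan 1.6110 = 58.17°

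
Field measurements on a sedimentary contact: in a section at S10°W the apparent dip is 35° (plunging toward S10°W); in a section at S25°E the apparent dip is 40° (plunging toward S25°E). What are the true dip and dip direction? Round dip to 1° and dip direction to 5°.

Each apparent-dip line lies in the plane. As unit vectors (x east, y north, z up), v₁ plunges 35°→S10°W and v₂ plunges 40°→S25°E.
n = v₁ × v₂ = (0.120, -0.277, 0.360) (taken with n_z > 0).
True dip = arccos(n_z / |n|) = arccos(0.7659) = 40.0°.
Dip direction = atan2(0.120, -0.277) = 157° (azimuth of n's horizontal projection).

true dip 40°, dip direction 155°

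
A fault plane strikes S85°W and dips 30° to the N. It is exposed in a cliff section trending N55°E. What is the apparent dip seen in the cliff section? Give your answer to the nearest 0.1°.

Angle between strike (S85°W) and section (N55°E): β = 30°.
tan(apparent dip) = tan 30° · sin 30° = 0.2887
α = arctan(0.2887) = 16.10°

16.1°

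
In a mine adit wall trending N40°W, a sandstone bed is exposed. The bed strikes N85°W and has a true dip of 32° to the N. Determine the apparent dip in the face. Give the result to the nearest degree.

24°

The section lies 45° from the strike.
tan(apparent dip) = tan 32° · sin 45° = 0.4418
apparent dip = arctan 0.4418 = 23.84°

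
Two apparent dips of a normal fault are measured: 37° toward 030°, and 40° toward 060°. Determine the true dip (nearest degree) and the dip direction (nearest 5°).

true dip 40°, dip direction 055°

Represent each trace as a vector plunging at its apparent dip toward its trend (east-north-up frame): v₁ = (0.399, 0.692, -0.602), v₂ = (0.663, 0.383, -0.643).
Cross product v₁ × v₂ gives the pole to the plane: n ∝ (0.214, 0.143, 0.306).
True dip = arccos(n_z / |n|) = arccos(0.7654) = 40.1°.
Dip direction = azimuth of (n_x, n_y) = atan2(0.214, 0.143) = 56°.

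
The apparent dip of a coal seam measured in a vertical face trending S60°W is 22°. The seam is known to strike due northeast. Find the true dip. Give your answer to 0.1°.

The section is 15° from the strike.
tan δ = tan α / sin β = tan 22° / sin 15° = 0.4040 / 0.2588 = 1.5610
true dip = arctan 1.5610 = 57.36°

57.4°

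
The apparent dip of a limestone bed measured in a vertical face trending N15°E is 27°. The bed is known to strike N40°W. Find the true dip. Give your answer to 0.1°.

β = acute angle between strike N40°W and section N15°E = 55°.
tan(true dip) = tan 27° / sin 55° = 0.6220
δ = arctan(0.6220) = 31.88°

31.9°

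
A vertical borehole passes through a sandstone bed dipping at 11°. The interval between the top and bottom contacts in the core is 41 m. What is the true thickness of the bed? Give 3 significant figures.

40.2 m

True thickness t = h · cos(dip) = 41 × cos 11°
t = 41 × 0.9816 = 40.247 m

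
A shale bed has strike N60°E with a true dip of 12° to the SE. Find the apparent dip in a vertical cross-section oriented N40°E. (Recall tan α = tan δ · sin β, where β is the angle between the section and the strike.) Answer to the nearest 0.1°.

Angle between strike (N60°E) and section (N40°E): β = 20°.
tan α = tan 12° × sin 20° = 0.2126 × 0.3420 = 0.0727
α = arctan(0.0727) = 4.16°

4.2°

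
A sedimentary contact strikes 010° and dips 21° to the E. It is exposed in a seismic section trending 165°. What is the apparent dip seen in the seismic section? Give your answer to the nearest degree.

9°

Angle between strike (010°) and section (165°): β = 25°.
tan α = tan 21° × sin 25° = 0.3839 × 0.4226 = 0.1622
apparent dip = arctan 0.1622 = 9.21°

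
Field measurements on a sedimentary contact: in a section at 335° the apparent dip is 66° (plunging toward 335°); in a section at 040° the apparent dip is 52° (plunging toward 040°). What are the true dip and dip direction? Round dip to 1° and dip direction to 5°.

The two traces are lines in the plane: v₁ = (sin 335°·cos 66°, cos 335°·cos 66°, −sin 66°), v₂ = (sin 40°·cos 52°, cos 40°·cos 52°, −sin 52°).
The plane normal is n = v₁ × v₂ ∝ (-0.140, 0.497, 0.227).
tan δ = √(n_x²+n_y²)/n_z = 0.516/0.227, so δ = 66.3°.
Dip direction = azimuth of (n_x, n_y) = atan2(-0.140, 0.497) = 344°.

true dip 66°, dip direction 345°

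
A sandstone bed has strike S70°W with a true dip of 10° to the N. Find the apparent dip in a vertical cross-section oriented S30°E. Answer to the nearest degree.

Angle between strike (S70°W) and section (S30°E): β = 80°.
tan α = tan 10° × sin 80° = 0.1763 × 0.9848 = 0.1736
α = arctan(0.1736) = 9.85°

10°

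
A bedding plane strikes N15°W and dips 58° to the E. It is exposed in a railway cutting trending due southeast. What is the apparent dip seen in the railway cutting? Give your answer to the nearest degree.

The strike is N15°W and the section trends due southeast; the acute angle between them is β = 30°.
tan α = tan 58° × sin 30° = 1.6003 × 0.5000 = 0.8002
α = arctan(0.8002) = 38.67°

39°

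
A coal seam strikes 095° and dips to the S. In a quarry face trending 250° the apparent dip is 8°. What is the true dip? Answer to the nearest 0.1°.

18.4°

β = acute angle between strike 095° and section 250° = 25°.
tan δ = tan α / sin β = tan 8° / sin 25° = 0.1405 / 0.4226 = 0.3325
true dip = arctan 0.3325 = 18.39°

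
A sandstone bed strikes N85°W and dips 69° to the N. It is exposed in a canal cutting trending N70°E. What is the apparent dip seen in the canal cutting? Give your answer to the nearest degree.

48°

Angle between strike (N85°W) and section (N70°E): β = 25°.
tan(apparent dip) = tan 69° · sin 25° = 1.1010
α = arctan(1.1010) = 47.75°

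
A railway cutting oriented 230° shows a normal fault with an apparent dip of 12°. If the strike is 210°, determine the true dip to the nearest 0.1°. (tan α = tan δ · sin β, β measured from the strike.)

31.9°

β = acute angle between strike 210° and section 230° = 20°.
tan δ = tan α / sin β = tan 12° / sin 20° = 0.2126 / 0.3420 = 0.6215
true dip = arctan 0.6215 = 31.86°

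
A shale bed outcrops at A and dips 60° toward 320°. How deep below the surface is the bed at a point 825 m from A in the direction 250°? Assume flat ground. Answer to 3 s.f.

The hole lies 70° from the dip direction, so the down-dip offset is 825 × cos 70° = 282.17 m.
Depth = down-dip offset × tan(dip) = 282.17 × tan 60° = 282.17 × 1.7321
Depth = 488.73 m

489 m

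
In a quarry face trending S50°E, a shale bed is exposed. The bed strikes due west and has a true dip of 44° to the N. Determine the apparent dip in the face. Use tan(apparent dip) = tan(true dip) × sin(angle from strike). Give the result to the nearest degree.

Angle between strike (due west) and section (S50°E): β = 40°.
tan(apparent dip) = tan 44° · sin 40° = 0.6207
apparent dip = arctan 0.6207 = 31.83°

32°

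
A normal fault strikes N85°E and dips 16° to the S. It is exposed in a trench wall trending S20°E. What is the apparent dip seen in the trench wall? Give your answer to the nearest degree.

Angle between strike (N85°E) and section (S20°E): β = 75°.
tan(apparent dip) = tan 16° · sin 75° = 0.2770
apparent dip = arctan 0.2770 = 15.48°

15°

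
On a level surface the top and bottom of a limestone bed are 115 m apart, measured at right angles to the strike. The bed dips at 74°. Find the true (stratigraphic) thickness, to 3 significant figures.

True thickness t = w · sin(dip) = 115 × sin 74°
t = 115 × 0.9613 = 110.545 m

111 m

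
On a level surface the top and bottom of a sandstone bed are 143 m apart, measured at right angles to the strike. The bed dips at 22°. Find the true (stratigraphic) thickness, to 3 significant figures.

53.6 m

True thickness t = w · sin(dip) = 143 × sin 22°
t = 143 × 0.3746 = 53.569 m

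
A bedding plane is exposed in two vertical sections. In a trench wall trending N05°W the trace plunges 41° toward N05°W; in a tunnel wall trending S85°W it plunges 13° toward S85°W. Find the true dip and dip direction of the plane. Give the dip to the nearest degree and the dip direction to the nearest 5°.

Represent each trace as a vector plunging at its apparent dip toward its trend (east-north-up frame): v₁ = (-0.066, 0.752, -0.656), v₂ = (-0.971, -0.085, -0.225).
n = v₁ × v₂ = (-0.225, 0.622, 0.735) (taken with n_z > 0).
Dip δ = arctan(|n_h|/n_z) = arctan(0.661/0.735) = 42.0°.
Dip direction = atan2(-0.225, 0.622) = 340° (azimuth of n's horizontal projection).

true dip 42°, dip direction 340°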